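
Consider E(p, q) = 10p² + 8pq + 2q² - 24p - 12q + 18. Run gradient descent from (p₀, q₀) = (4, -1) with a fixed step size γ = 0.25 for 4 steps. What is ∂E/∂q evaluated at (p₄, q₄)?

∇E = (20p + 8q - 24, 8p + 4q - 12)
(p₁, q₁) = (4, -1) − 0.25·(48, 16) = (-8, -5)
(p₂, q₂) = (-8, -5) − 0.25·(-224, -96) = (48, 19)
(p₃, q₃) = (48, 19) − 0.25·(1088, 448) = (-224, -93)
(p₄, q₄) = (-224, -93) − 0.25·(-5248, -2176) = (1088, 451)
∂E/∂q at (1088, 451) = 10496

10496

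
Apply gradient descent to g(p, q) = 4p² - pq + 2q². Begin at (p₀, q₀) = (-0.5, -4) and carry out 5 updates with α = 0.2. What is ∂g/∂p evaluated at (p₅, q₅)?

-0.3968

∇g = (8p - q, -p + 4q)
(p₁, q₁) = (-0.5, -4) − 0.2·(0, -15.5) = (-0.5, -0.9)
(p₂, q₂) = (-0.5, -0.9) − 0.2·(-3.1, -3.1) = (0.12, -0.28)
(p₃, q₃) = (0.12, -0.28) − 0.2·(1.24, -1.24) = (-0.128, -0.032)
(p₄, q₄) = (-0.128, -0.032) − 0.2·(-0.992, 0) = (0.0704, -0.032)
(p₅, q₅) = (0.0704, -0.032) − 0.2·(0.5952, -0.1984) = (-0.04864, 0.00768)
∂g/∂p at (-0.04864, 0.00768) = -0.3968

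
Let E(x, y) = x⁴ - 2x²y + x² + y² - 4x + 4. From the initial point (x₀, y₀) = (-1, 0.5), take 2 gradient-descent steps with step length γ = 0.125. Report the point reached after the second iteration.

(0.5, 0.46875)

∇E = (4x³ - 4xy + 2x - 4, -2x² + 2y)
Step 1: at (-1, 0.5), ∇E = (-8, -1) → (-1, 0.5) − 0.125·(-8, -1) = (0, 0.625)
Step 2: at (0, 0.625), ∇E = (-4, 1.25) → (0, 0.625) − 0.125·(-4, 1.25) = (0.5, 0.46875)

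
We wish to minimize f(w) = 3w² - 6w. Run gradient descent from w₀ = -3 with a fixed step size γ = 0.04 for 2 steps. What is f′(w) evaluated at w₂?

-13.8624

f′(w) = 6w - 6
Step 1: f′(-3) = -24; w₁ = -3 − 0.04·(-24) = -2.04
Step 2: f′(-2.04) = -18.24; w₂ = -2.04 − 0.04·(-18.24) = -1.3104
f′(w) at (-1.3104) = -13.8624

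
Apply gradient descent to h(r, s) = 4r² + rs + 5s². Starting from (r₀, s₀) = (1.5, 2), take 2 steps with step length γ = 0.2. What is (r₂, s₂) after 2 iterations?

∇h = (8r + s, r + 10s)
(r₁, s₁) = (1.5, 2) − 0.2·(14, 21.5) = (-1.3, -2.3)
(r₂, s₂) = (-1.3, -2.3) − 0.2·(-12.7, -24.3) = (1.24, 2.56)

(1.24, 2.56)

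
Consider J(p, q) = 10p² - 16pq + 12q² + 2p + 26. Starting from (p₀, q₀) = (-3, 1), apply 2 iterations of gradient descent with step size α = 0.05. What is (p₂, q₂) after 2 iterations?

(-2.18, 1.08)

∇J = (20p - 16q + 2, -16p + 24q)
(p₁, q₁) = (-3, 1) − 0.05·(-74, 72) = (0.7, -2.6)
(p₂, q₂) = (0.7, -2.6) − 0.05·(57.6, -73.6) = (-2.18, 1.08)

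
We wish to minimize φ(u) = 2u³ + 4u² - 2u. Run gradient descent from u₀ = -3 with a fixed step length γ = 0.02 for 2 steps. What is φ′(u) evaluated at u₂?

φ′(u) = 6u² + 8u - 2
u₁ = -3 − 0.02·28 = -3.56
u₂ = -3.56 − 0.02·45.5616 = -4.471232
φ′(u) at (-4.471232) = 82.181637586944

82.181637586944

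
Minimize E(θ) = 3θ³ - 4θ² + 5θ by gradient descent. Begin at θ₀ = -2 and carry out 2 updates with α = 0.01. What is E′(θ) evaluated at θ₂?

137.630451975129

E′(θ) = 9θ² - 8θ + 5
θ₁ = -2 − 0.01·57 = -2.57
θ₂ = -2.57 − 0.01·85.0041 = -3.420041
E′(θ) at (-3.420041) = 137.630451975129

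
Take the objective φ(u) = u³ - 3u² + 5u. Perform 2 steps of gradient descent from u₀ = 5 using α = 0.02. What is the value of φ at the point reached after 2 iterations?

φ′(u) = 3u² - 6u + 5
u₁ = 5 − 0.02·50 = 4
u₂ = 4 − 0.02·29 = 3.42
φ(3.42) = 22.012488

22.012488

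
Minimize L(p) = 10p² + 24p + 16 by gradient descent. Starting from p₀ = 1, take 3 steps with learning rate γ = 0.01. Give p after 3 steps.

L′(p) = 20p + 24
p₁ = 1 − 0.01·44 = 0.56
p₂ = 0.56 − 0.01·35.2 = 0.208
p₃ = 0.208 − 0.01·28.16 = -0.0736

-0.0736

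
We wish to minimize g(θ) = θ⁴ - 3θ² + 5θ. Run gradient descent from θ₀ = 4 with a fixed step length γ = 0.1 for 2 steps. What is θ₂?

3026.1292

g′(θ) = 4θ³ - 6θ + 5
θ₁ = 4 − 0.1·237 = -19.7
θ₂ = -19.7 − 0.1·(-30458.292) = 3026.1292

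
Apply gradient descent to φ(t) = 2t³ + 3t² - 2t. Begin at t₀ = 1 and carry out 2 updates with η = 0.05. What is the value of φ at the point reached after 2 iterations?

-0.22265625

φ′(t) = 6t² + 6t - 2
t₁ = 1 − 0.05·10 = 0.5
t₂ = 0.5 − 0.05·2.5 = 0.375
φ(0.375) = -0.22265625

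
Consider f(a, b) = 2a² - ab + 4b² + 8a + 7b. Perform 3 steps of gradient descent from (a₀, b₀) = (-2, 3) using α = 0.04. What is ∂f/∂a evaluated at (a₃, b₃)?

0.508416

∇f = (4a - b + 8, -a + 8b + 7)
(a₁, b₁) = (-2, 3) − 0.04·(-3, 33) = (-1.88, 1.68)
(a₂, b₂) = (-1.88, 1.68) − 0.04·(-1.2, 22.32) = (-1.832, 0.7872)
(a₃, b₃) = (-1.832, 0.7872) − 0.04·(-0.1152, 15.1296) = (-1.827392, 0.182016)
∂f/∂a at (-1.827392, 0.182016) = 0.508416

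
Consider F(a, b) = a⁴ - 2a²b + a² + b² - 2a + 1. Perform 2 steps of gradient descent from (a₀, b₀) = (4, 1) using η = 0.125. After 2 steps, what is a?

∇F = (4a³ - 4ab + 2a - 2, -2a² + 2b)
Step 1: at (4, 1), ∇F = (246, -30) → (4, 1) − 0.125·(246, -30) = (-26.75, 4.75)
Step 2: at (-26.75, 4.75), ∇F = (-76112.4375, -1421.625) → (-26.75, 4.75) − 0.125·(-76112.4375, -1421.625) = (9487.3046875, 182.453125)
a = 9487.3046875

9487.3046875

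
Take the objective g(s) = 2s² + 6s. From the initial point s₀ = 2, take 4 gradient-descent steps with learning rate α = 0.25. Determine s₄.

-1.5

g′(s) = 4s + 6
s₁ = 2 − 0.25·14 = -1.5
s₂ = -1.5 − 0.25·0 = -1.5
s₃ = -1.5 − 0.25·0 = -1.5
s₄ = -1.5 − 0.25·0 = -1.5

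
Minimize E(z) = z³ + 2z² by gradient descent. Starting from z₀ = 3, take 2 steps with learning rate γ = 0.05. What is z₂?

E′(z) = 3z² + 4z
Step 1: E′(3) = 39; z₁ = 3 − 0.05·39 = 1.05
Step 2: E′(1.05) = 7.5075; z₂ = 1.05 − 0.05·7.5075 = 0.674625

0.674625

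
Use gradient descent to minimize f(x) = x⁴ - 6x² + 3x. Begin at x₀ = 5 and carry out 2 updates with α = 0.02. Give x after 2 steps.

-0.24540352

f′(x) = 4x³ - 12x + 3
x₁ = 5 − 0.02·443 = -3.86
x₂ = -3.86 − 0.02·(-180.729824) = -0.24540352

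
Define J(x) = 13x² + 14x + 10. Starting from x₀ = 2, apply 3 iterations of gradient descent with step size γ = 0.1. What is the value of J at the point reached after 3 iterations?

1411.645248

J′(x) = 26x + 14
x₁ = 2 − 0.1·66 = -4.6
x₂ = -4.6 − 0.1·(-105.6) = 5.96
x₃ = 5.96 − 0.1·168.96 = -10.936
J(-10.936) = 1411.645248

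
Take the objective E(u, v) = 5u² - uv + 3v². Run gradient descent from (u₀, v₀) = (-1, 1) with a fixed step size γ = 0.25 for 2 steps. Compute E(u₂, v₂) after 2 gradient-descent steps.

43.81640625

∇E = (10u - v, -u + 6v)
Step 1: at (-1, 1), ∇E = (-11, 7) → (-1, 1) − 0.25·(-11, 7) = (1.75, -0.75)
Step 2: at (1.75, -0.75), ∇E = (18.25, -6.25) → (1.75, -0.75) − 0.25·(18.25, -6.25) = (-2.8125, 0.8125)
E(-2.8125, 0.8125) = 43.81640625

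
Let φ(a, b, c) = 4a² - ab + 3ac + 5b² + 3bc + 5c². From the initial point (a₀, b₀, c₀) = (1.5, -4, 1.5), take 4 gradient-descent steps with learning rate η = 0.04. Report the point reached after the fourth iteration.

∇φ = (8a - b + 3c, -a + 10b + 3c, 3a + 3b + 10c)
Step 1: at (1.5, -4, 1.5), ∇φ = (20.5, -37, 7.5) → (1.5, -4, 1.5) − 0.04·(20.5, -37, 7.5) = (0.68, -2.52, 1.2)
Step 2: at (0.68, -2.52, 1.2), ∇φ = (11.56, -22.28, 6.48) → (0.68, -2.52, 1.2) − 0.04·(11.56, -22.28, 6.48) = (0.2176, -1.6288, 0.9408)
Step 3: at (0.2176, -1.6288, 0.9408), ∇φ = (6.192, -13.6832, 5.1744) → (0.2176, -1.6288, 0.9408) − 0.04·(6.192, -13.6832, 5.1744) = (-0.03008, -1.081472, 0.733824)
Step 4: at (-0.03008, -1.081472, 0.733824), ∇φ = (3.042304, -8.583168, 4.003584) → (-0.03008, -1.081472, 0.733824) − 0.04·(3.042304, -8.583168, 4.003584) = (-0.15177216, -0.73814528, 0.57368064)

(-0.15177216, -0.73814528, 0.57368064)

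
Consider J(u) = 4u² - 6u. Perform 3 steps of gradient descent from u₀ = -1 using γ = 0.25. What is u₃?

J′(u) = 8u - 6
u₁ = -1 − 0.25·(-14) = 2.5
u₂ = 2.5 − 0.25·14 = -1
u₃ = -1 − 0.25·(-14) = 2.5

2.5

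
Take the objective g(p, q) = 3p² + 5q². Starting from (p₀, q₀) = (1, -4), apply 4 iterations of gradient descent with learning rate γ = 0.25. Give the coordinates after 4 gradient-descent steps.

∇g = (6p, 10q)
(p₁, q₁) = (1, -4) − 0.25·(6, -40) = (-0.5, 6)
(p₂, q₂) = (-0.5, 6) − 0.25·(-3, 60) = (0.25, -9)
(p₃, q₃) = (0.25, -9) − 0.25·(1.5, -90) = (-0.125, 13.5)
(p₄, q₄) = (-0.125, 13.5) − 0.25·(-0.75, 135) = (0.0625, -20.25)

(0.0625, -20.25)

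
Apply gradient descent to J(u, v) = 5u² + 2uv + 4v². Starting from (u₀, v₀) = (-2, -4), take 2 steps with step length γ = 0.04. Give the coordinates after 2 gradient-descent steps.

∇J = (10u + 2v, 2u + 8v)
(u₁, v₁) = (-2, -4) − 0.04·(-28, -36) = (-0.88, -2.56)
(u₂, v₂) = (-0.88, -2.56) − 0.04·(-13.92, -22.24) = (-0.3232, -1.6704)

(-0.3232, -1.6704)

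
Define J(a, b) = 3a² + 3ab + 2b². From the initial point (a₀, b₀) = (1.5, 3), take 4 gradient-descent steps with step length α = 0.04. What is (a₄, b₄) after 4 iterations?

∇J = (6a + 3b, 3a + 4b)
Step 1: at (1.5, 3), ∇J = (18, 16.5) → (1.5, 3) − 0.04·(18, 16.5) = (0.78, 2.34)
Step 2: at (0.78, 2.34), ∇J = (11.7, 11.7) → (0.78, 2.34) − 0.04·(11.7, 11.7) = (0.312, 1.872)
Step 3: at (0.312, 1.872), ∇J = (7.488, 8.424) → (0.312, 1.872) − 0.04·(7.488, 8.424) = (0.01248, 1.53504)
Step 4: at (0.01248, 1.53504), ∇J = (4.68, 6.1776) → (0.01248, 1.53504) − 0.04·(4.68, 6.1776) = (-0.17472, 1.287936)

(-0.17472, 1.287936)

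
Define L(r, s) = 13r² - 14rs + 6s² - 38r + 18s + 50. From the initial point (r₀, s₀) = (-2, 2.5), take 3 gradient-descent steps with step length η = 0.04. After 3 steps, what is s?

∇L = (26r - 14s - 38, -14r + 12s + 18)
(r₁, s₁) = (-2, 2.5) − 0.04·(-125, 76) = (3, -0.54)
(r₂, s₂) = (3, -0.54) − 0.04·(47.56, -30.48) = (1.0976, 0.6792)
(r₃, s₃) = (1.0976, 0.6792) − 0.04·(-18.9712, 10.784) = (1.856448, 0.24784)
s = 0.24784

0.24784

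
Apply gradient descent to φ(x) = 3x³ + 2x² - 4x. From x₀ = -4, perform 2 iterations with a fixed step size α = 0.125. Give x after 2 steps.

φ′(x) = 9x² + 4x - 4
x₁ = -4 − 0.125·124 = -19.5
x₂ = -19.5 − 0.125·3340.25 = -437.03125

-437.03125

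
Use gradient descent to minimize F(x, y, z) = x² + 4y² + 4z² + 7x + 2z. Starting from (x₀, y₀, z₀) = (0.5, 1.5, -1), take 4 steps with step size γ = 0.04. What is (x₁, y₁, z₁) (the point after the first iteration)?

∇F = (2x + 7, 8y, 8z + 2)
Step 1: at (0.5, 1.5, -1), ∇F = (8, 12, -6) → (0.5, 1.5, -1) − 0.04·(8, 12, -6) = (0.18, 1.02, -0.76)

(0.18, 1.02, -0.76)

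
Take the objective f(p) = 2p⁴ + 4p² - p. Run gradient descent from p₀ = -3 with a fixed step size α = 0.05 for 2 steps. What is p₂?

-291.00705

f′(p) = 8p³ + 8p - 1
Step 1: f′(-3) = -241; p₁ = -3 − 0.05·(-241) = 9.05
Step 2: f′(9.05) = 6001.141; p₂ = 9.05 − 0.05·6001.141 = -291.00705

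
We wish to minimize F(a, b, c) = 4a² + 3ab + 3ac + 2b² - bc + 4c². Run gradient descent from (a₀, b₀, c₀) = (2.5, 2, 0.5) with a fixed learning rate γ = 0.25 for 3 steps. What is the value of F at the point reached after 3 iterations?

∇F = (8a + 3b + 3c, 3a + 4b - c, 3a - b + 8c)
(a₁, b₁, c₁) = (2.5, 2, 0.5) − 0.25·(27.5, 15, 9.5) = (-4.375, -1.75, -1.875)
(a₂, b₂, c₂) = (-4.375, -1.75, -1.875) − 0.25·(-45.875, -18.25, -26.375) = (7.09375, 2.8125, 4.71875)
(a₃, b₃, c₃) = (7.09375, 2.8125, 4.71875) − 0.25·(79.34375, 27.8125, 56.21875) = (-12.7421875, -4.140625, -9.3359375)
F(-12.7421875, -4.140625, -9.3359375) = 1508.88787841796875

1508.88787841796875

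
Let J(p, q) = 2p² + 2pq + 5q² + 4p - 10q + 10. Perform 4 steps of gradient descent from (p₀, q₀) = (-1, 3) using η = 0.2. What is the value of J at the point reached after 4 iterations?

42.32446208

∇J = (4p + 2q + 4, 2p + 10q - 10)
Step 1: at (-1, 3), ∇J = (6, 18) → (-1, 3) − 0.2·(6, 18) = (-2.2, -0.6)
Step 2: at (-2.2, -0.6), ∇J = (-6, -20.4) → (-2.2, -0.6) − 0.2·(-6, -20.4) = (-1, 3.48)
Step 3: at (-1, 3.48), ∇J = (6.96, 22.8) → (-1, 3.48) − 0.2·(6.96, 22.8) = (-2.392, -1.08)
Step 4: at (-2.392, -1.08), ∇J = (-7.728, -25.584) → (-2.392, -1.08) − 0.2·(-7.728, -25.584) = (-0.8464, 4.0368)
J(-0.8464, 4.0368) = 42.32446208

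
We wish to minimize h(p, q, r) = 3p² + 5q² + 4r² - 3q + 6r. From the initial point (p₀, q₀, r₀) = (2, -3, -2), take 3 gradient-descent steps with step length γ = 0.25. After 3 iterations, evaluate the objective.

∇h = (6p, 10q - 3, 8r + 6)
(p₁, q₁, r₁) = (2, -3, -2) − 0.25·(12, -33, -10) = (-1, 5.25, 0.5)
(p₂, q₂, r₂) = (-1, 5.25, 0.5) − 0.25·(-6, 49.5, 10) = (0.5, -7.125, -2)
(p₃, q₃, r₃) = (0.5, -7.125, -2) − 0.25·(3, -74.25, -10) = (-0.25, 11.4375, 0.5)
h(-0.25, 11.4375, 0.5) = 623.95703125

623.95703125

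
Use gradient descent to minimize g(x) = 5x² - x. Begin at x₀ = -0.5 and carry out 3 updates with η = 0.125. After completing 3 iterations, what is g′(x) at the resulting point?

0.09375

g′(x) = 10x - 1
x₁ = -0.5 − 0.125·(-6) = 0.25
x₂ = 0.25 − 0.125·1.5 = 0.0625
x₃ = 0.0625 − 0.125·(-0.375) = 0.109375
g′(x) at (0.109375) = 0.09375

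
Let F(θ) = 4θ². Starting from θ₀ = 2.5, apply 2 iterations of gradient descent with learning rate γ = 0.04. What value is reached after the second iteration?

F′(θ) = 8θ
Step 1: F′(2.5) = 20; θ₁ = 2.5 − 0.04·20 = 1.7
Step 2: F′(1.7) = 13.6; θ₂ = 1.7 − 0.04·13.6 = 1.156

1.156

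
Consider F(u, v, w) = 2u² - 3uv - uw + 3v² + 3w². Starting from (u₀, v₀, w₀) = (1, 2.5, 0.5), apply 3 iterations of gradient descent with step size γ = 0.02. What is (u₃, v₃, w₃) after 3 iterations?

∇F = (4u - 3v - w, -3u + 6v, -u + 6w)
Step 1: at (1, 2.5, 0.5), ∇F = (-4, 12, 2) → (1, 2.5, 0.5) − 0.02·(-4, 12, 2) = (1.08, 2.26, 0.46)
Step 2: at (1.08, 2.26, 0.46), ∇F = (-2.92, 10.32, 1.68) → (1.08, 2.26, 0.46) − 0.02·(-2.92, 10.32, 1.68) = (1.1384, 2.0536, 0.4264)
Step 3: at (1.1384, 2.0536, 0.4264), ∇F = (-2.0336, 8.9064, 1.42) → (1.1384, 2.0536, 0.4264) − 0.02·(-2.0336, 8.9064, 1.42) = (1.179072, 1.875472, 0.398)

(1.179072, 1.875472, 0.398)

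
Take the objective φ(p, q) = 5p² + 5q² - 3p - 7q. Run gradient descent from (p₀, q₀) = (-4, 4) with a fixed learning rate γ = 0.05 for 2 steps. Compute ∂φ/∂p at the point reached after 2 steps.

-10.75

∇φ = (10p - 3, 10q - 7)
Step 1: at (-4, 4), ∇φ = (-43, 33) → (-4, 4) − 0.05·(-43, 33) = (-1.85, 2.35)
Step 2: at (-1.85, 2.35), ∇φ = (-21.5, 16.5) → (-1.85, 2.35) − 0.05·(-21.5, 16.5) = (-0.775, 1.525)
∂φ/∂p at (-0.775, 1.525) = -10.75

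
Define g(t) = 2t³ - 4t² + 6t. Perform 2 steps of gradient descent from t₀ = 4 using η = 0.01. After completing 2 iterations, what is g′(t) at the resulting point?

g′(t) = 6t² - 8t + 6
Step 1: g′(4) = 70; t₁ = 4 − 0.01·70 = 3.3
Step 2: g′(3.3) = 44.94; t₂ = 3.3 − 0.01·44.94 = 2.8506
g′(t) at (2.8506) = 31.95072216

31.95072216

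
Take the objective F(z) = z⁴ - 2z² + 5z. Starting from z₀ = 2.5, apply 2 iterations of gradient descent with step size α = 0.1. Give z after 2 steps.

8.68125

F′(z) = 4z³ - 4z + 5
z₁ = 2.5 − 0.1·57.5 = -3.25
z₂ = -3.25 − 0.1·(-119.3125) = 8.68125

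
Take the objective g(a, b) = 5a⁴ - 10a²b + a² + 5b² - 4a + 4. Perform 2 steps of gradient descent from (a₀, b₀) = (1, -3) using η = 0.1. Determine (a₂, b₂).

∇g = (20a³ - 20ab + 2a - 4, -10a² + 10b)
Step 1: at (1, -3), ∇g = (78, -40) → (1, -3) − 0.1·(78, -40) = (-6.8, 1)
Step 2: at (-6.8, 1), ∇g = (-6170.24, -452.4) → (-6.8, 1) − 0.1·(-6170.24, -452.4) = (610.224, 46.24)

(610.224, 46.24)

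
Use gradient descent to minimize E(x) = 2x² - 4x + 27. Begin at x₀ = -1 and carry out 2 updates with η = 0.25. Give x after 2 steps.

E′(x) = 4x - 4
Step 1: E′(-1) = -8; x₁ = -1 − 0.25·(-8) = 1
Step 2: E′(1) = 0; x₂ = 1 − 0.25·0 = 1

1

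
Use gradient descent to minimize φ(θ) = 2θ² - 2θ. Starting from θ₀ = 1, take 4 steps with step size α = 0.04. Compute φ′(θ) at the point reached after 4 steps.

φ′(θ) = 4θ - 2
Step 1: φ′(1) = 2; θ₁ = 1 − 0.04·2 = 0.92
Step 2: φ′(0.92) = 1.68; θ₂ = 0.92 − 0.04·1.68 = 0.8528
Step 3: φ′(0.8528) = 1.4112; θ₃ = 0.8528 − 0.04·1.4112 = 0.796352
Step 4: φ′(0.796352) = 1.185408; θ₄ = 0.796352 − 0.04·1.185408 = 0.74893568
φ′(θ) at (0.74893568) = 0.99574272

0.99574272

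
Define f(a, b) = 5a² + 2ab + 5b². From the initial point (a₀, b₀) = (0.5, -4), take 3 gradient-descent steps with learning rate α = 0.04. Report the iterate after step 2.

∇f = (10a + 2b, 2a + 10b)
(a₁, b₁) = (0.5, -4) − 0.04·(-3, -39) = (0.62, -2.44)
(a₂, b₂) = (0.62, -2.44) − 0.04·(1.32, -23.16) = (0.5672, -1.5136)

(0.5672, -1.5136)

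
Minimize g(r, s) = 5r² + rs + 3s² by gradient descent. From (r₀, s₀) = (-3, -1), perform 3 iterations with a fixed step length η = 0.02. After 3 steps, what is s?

-0.555368

∇g = (10r + s, r + 6s)
Step 1: at (-3, -1), ∇g = (-31, -9) → (-3, -1) − 0.02·(-31, -9) = (-2.38, -0.82)
Step 2: at (-2.38, -0.82), ∇g = (-24.62, -7.3) → (-2.38, -0.82) − 0.02·(-24.62, -7.3) = (-1.8876, -0.674)
Step 3: at (-1.8876, -0.674), ∇g = (-19.55, -5.9316) → (-1.8876, -0.674) − 0.02·(-19.55, -5.9316) = (-1.4966, -0.555368)
s = -0.555368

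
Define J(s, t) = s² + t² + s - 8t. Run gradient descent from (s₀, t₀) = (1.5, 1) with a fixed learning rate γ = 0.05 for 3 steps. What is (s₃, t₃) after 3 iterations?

(0.958, 1.813)

∇J = (2s + 1, 2t - 8)
(s₁, t₁) = (1.5, 1) − 0.05·(4, -6) = (1.3, 1.3)
(s₂, t₂) = (1.3, 1.3) − 0.05·(3.6, -5.4) = (1.12, 1.57)
(s₃, t₃) = (1.12, 1.57) − 0.05·(3.24, -4.86) = (0.958, 1.813)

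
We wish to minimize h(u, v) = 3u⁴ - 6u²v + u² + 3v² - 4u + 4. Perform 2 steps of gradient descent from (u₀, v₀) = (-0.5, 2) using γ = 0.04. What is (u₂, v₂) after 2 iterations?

(-0.86928896, 1.325216)

∇h = (12u³ - 12uv + 2u - 4, -6u² + 6v)
Step 1: at (-0.5, 2), ∇h = (5.5, 10.5) → (-0.5, 2) − 0.04·(5.5, 10.5) = (-0.72, 1.58)
Step 2: at (-0.72, 1.58), ∇h = (3.732224, 6.3696) → (-0.72, 1.58) − 0.04·(3.732224, 6.3696) = (-0.86928896, 1.325216)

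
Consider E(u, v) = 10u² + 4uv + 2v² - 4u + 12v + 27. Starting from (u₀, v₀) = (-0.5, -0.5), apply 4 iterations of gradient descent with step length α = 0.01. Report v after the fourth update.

-0.83436672

∇E = (20u + 4v - 4, 4u + 4v + 12)
Step 1: at (-0.5, -0.5), ∇E = (-16, 8) → (-0.5, -0.5) − 0.01·(-16, 8) = (-0.34, -0.58)
Step 2: at (-0.34, -0.58), ∇E = (-13.12, 8.32) → (-0.34, -0.58) − 0.01·(-13.12, 8.32) = (-0.2088, -0.6632)
Step 3: at (-0.2088, -0.6632), ∇E = (-10.8288, 8.512) → (-0.2088, -0.6632) − 0.01·(-10.8288, 8.512) = (-0.100512, -0.74832)
Step 4: at (-0.100512, -0.74832), ∇E = (-9.00352, 8.604672) → (-0.100512, -0.74832) − 0.01·(-9.00352, 8.604672) = (-0.0104768, -0.83436672)
v = -0.83436672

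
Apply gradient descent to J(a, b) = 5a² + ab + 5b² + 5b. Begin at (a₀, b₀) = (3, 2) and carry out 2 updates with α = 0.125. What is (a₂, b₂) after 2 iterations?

∇J = (10a + b, a + 10b + 5)
(a₁, b₁) = (3, 2) − 0.125·(32, 28) = (-1, -1.5)
(a₂, b₂) = (-1, -1.5) − 0.125·(-11.5, -11) = (0.4375, -0.125)

(0.4375, -0.125)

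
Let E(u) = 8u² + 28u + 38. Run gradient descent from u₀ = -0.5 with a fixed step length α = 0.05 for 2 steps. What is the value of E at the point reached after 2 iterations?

E′(u) = 16u + 28
Step 1: E′(-0.5) = 20; u₁ = -0.5 − 0.05·20 = -1.5
Step 2: E′(-1.5) = 4; u₂ = -1.5 − 0.05·4 = -1.7
E(-1.7) = 13.52

13.52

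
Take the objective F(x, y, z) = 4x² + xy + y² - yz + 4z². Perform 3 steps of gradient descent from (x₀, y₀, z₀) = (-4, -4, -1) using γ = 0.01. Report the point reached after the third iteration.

(-3.007254, -3.685814, -0.886186)

∇F = (8x + y, x + 2y - z, -y + 8z)
(x₁, y₁, z₁) = (-4, -4, -1) − 0.01·(-36, -11, -4) = (-3.64, -3.89, -0.96)
(x₂, y₂, z₂) = (-3.64, -3.89, -0.96) − 0.01·(-33.01, -10.46, -3.79) = (-3.3099, -3.7854, -0.9221)
(x₃, y₃, z₃) = (-3.3099, -3.7854, -0.9221) − 0.01·(-30.2646, -9.9586, -3.5914) = (-3.007254, -3.685814, -0.886186)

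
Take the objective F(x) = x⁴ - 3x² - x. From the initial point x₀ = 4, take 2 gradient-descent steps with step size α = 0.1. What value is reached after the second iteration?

F′(x) = 4x³ - 6x - 1
Step 1: F′(4) = 231; x₁ = 4 − 0.1·231 = -19.1
Step 2: F′(-19.1) = -27757.884; x₂ = -19.1 − 0.1·(-27757.884) = 2756.6884

2756.6884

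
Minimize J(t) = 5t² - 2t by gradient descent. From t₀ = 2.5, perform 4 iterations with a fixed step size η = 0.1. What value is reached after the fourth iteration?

0.2

J′(t) = 10t - 2
t₁ = 2.5 − 0.1·23 = 0.2
t₂ = 0.2 − 0.1·0 = 0.2
t₃ = 0.2 − 0.1·0 = 0.2
t₄ = 0.2 − 0.1·0 = 0.2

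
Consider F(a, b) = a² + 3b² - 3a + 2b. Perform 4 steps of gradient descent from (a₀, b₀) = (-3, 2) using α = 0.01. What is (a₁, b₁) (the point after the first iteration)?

(-2.91, 1.86)

∇F = (2a - 3, 6b + 2)
(a₁, b₁) = (-3, 2) − 0.01·(-9, 14) = (-2.91, 1.86)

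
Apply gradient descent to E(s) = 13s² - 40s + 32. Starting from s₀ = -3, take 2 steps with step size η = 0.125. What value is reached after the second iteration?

E′(s) = 26s - 40
Step 1: E′(-3) = -118; s₁ = -3 − 0.125·(-118) = 11.75
Step 2: E′(11.75) = 265.5; s₂ = 11.75 − 0.125·265.5 = -21.4375

-21.4375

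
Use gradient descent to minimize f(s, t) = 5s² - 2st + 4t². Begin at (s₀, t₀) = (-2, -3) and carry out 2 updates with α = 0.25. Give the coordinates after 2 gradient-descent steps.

∇f = (10s - 2t, -2s + 8t)
Step 1: at (-2, -3), ∇f = (-14, -20) → (-2, -3) − 0.25·(-14, -20) = (1.5, 2)
Step 2: at (1.5, 2), ∇f = (11, 13) → (1.5, 2) − 0.25·(11, 13) = (-1.25, -1.25)

(-1.25, -1.25)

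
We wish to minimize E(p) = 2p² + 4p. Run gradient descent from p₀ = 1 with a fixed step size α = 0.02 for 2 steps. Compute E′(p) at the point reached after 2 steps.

E′(p) = 4p + 4
p₁ = 1 − 0.02·8 = 0.84
p₂ = 0.84 − 0.02·7.36 = 0.6928
E′(p) at (0.6928) = 6.7712

6.7712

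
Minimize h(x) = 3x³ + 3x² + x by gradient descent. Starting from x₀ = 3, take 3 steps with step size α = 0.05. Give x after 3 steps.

-7.078125

h′(x) = 9x² + 6x + 1
x₁ = 3 − 0.05·100 = -2
x₂ = -2 − 0.05·25 = -3.25
x₃ = -3.25 − 0.05·76.5625 = -7.078125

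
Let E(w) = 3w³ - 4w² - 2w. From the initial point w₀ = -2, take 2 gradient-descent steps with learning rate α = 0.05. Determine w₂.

E′(w) = 9w² - 8w - 2
w₁ = -2 − 0.05·50 = -4.5
w₂ = -4.5 − 0.05·216.25 = -15.3125

-15.3125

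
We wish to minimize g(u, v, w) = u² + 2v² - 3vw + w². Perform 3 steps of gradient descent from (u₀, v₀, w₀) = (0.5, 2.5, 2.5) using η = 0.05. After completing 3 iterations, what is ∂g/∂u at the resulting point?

0.729

∇g = (2u, 4v - 3w, -3v + 2w)
(u₁, v₁, w₁) = (0.5, 2.5, 2.5) − 0.05·(1, 2.5, -2.5) = (0.45, 2.375, 2.625)
(u₂, v₂, w₂) = (0.45, 2.375, 2.625) − 0.05·(0.9, 1.625, -1.875) = (0.405, 2.29375, 2.71875)
(u₃, v₃, w₃) = (0.405, 2.29375, 2.71875) − 0.05·(0.81, 1.01875, -1.44375) = (0.3645, 2.2428125, 2.7909375)
∂g/∂u at (0.3645, 2.2428125, 2.7909375) = 0.729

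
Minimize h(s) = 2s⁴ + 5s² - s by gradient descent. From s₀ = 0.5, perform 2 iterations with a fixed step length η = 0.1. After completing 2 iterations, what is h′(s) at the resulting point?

h′(s) = 8s³ + 10s - 1
Step 1: h′(0.5) = 5; s₁ = 0.5 − 0.1·5 = 0
Step 2: h′(0) = -1; s₂ = 0 − 0.1·(-1) = 0.1
h′(s) at (0.1) = 0.008

0.008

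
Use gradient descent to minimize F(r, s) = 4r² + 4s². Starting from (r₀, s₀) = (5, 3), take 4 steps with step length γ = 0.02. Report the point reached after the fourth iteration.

(2.4893568, 1.49361408)

∇F = (8r, 8s)
Step 1: at (5, 3), ∇F = (40, 24) → (5, 3) − 0.02·(40, 24) = (4.2, 2.52)
Step 2: at (4.2, 2.52), ∇F = (33.6, 20.16) → (4.2, 2.52) − 0.02·(33.6, 20.16) = (3.528, 2.1168)
Step 3: at (3.528, 2.1168), ∇F = (28.224, 16.9344) → (3.528, 2.1168) − 0.02·(28.224, 16.9344) = (2.96352, 1.778112)
Step 4: at (2.96352, 1.778112), ∇F = (23.70816, 14.224896) → (2.96352, 1.778112) − 0.02·(23.70816, 14.224896) = (2.4893568, 1.49361408)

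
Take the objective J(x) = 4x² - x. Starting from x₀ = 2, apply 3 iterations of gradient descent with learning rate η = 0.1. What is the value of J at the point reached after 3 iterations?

-0.0616

J′(x) = 8x - 1
Step 1: J′(2) = 15; x₁ = 2 − 0.1·15 = 0.5
Step 2: J′(0.5) = 3; x₂ = 0.5 − 0.1·3 = 0.2
Step 3: J′(0.2) = 0.6; x₃ = 0.2 − 0.1·0.6 = 0.14
J(0.14) = -0.0616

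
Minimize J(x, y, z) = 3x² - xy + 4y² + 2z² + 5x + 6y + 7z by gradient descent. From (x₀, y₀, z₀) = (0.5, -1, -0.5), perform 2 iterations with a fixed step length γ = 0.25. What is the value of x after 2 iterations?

-0.46875

∇J = (6x - y + 5, -x + 8y + 6, 4z + 7)
Step 1: at (0.5, -1, -0.5), ∇J = (9, -2.5, 5) → (0.5, -1, -0.5) − 0.25·(9, -2.5, 5) = (-1.75, -0.375, -1.75)
Step 2: at (-1.75, -0.375, -1.75), ∇J = (-5.125, 4.75, 0) → (-1.75, -0.375, -1.75) − 0.25·(-5.125, 4.75, 0) = (-0.46875, -1.5625, -1.75)
x = -0.46875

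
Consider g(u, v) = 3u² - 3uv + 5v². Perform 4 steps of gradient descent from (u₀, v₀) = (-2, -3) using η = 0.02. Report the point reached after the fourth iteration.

(-1.66078112, -1.55973936)

∇g = (6u - 3v, -3u + 10v)
Step 1: at (-2, -3), ∇g = (-3, -24) → (-2, -3) − 0.02·(-3, -24) = (-1.94, -2.52)
Step 2: at (-1.94, -2.52), ∇g = (-4.08, -19.38) → (-1.94, -2.52) − 0.02·(-4.08, -19.38) = (-1.8584, -2.1324)
Step 3: at (-1.8584, -2.1324), ∇g = (-4.7532, -15.7488) → (-1.8584, -2.1324) − 0.02·(-4.7532, -15.7488) = (-1.763336, -1.817424)
Step 4: at (-1.763336, -1.817424), ∇g = (-5.127744, -12.884232) → (-1.763336, -1.817424) − 0.02·(-5.127744, -12.884232) = (-1.66078112, -1.55973936)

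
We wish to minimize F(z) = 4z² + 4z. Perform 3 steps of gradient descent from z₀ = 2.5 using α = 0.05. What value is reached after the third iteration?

0.148

F′(z) = 8z + 4
z₁ = 2.5 − 0.05·24 = 1.3
z₂ = 1.3 − 0.05·14.4 = 0.58
z₃ = 0.58 − 0.05·8.64 = 0.148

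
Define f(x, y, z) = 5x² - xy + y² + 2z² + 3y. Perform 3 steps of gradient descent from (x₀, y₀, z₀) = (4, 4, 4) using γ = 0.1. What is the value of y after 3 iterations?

∇f = (10x - y, -x + 2y + 3, 4z)
Step 1: at (4, 4, 4), ∇f = (36, 7, 16) → (4, 4, 4) − 0.1·(36, 7, 16) = (0.4, 3.3, 2.4)
Step 2: at (0.4, 3.3, 2.4), ∇f = (0.7, 9.2, 9.6) → (0.4, 3.3, 2.4) − 0.1·(0.7, 9.2, 9.6) = (0.33, 2.38, 1.44)
Step 3: at (0.33, 2.38, 1.44), ∇f = (0.92, 7.43, 5.76) → (0.33, 2.38, 1.44) − 0.1·(0.92, 7.43, 5.76) = (0.238, 1.637, 0.864)
y = 1.637

1.637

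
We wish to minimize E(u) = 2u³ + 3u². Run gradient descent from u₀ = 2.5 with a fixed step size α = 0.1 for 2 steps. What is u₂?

E′(u) = 6u² + 6u
u₁ = 2.5 − 0.1·52.5 = -2.75
u₂ = -2.75 − 0.1·28.875 = -5.6375

-5.6375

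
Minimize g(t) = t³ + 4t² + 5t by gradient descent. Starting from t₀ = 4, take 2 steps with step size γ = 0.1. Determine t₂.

g′(t) = 3t² + 8t + 5
t₁ = 4 − 0.1·85 = -4.5
t₂ = -4.5 − 0.1·29.75 = -7.475

-7.475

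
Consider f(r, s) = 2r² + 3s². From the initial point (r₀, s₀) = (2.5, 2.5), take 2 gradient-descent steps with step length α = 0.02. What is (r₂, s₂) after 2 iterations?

∇f = (4r, 6s)
(r₁, s₁) = (2.5, 2.5) − 0.02·(10, 15) = (2.3, 2.2)
(r₂, s₂) = (2.3, 2.2) − 0.02·(9.2, 13.2) = (2.116, 1.936)

(2.116, 1.936)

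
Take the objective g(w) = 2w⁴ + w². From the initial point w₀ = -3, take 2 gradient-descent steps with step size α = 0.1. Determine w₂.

g′(w) = 8w³ + 2w
w₁ = -3 − 0.1·(-222) = 19.2
w₂ = 19.2 − 0.1·56661.504 = -5646.9504

-5646.9504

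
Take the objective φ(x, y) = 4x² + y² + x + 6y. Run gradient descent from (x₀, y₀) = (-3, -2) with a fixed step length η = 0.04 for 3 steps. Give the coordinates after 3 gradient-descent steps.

∇φ = (8x + 1, 2y + 6)
(x₁, y₁) = (-3, -2) − 0.04·(-23, 2) = (-2.08, -2.08)
(x₂, y₂) = (-2.08, -2.08) − 0.04·(-15.64, 1.84) = (-1.4544, -2.1536)
(x₃, y₃) = (-1.4544, -2.1536) − 0.04·(-10.6352, 1.6928) = (-1.028992, -2.221312)

(-1.028992, -2.221312)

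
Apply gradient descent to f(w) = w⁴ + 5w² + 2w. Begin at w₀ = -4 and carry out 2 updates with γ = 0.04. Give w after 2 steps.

f′(w) = 4w³ + 10w + 2
Step 1: f′(-4) = -294; w₁ = -4 − 0.04·(-294) = 7.76
Step 2: f′(7.76) = 1948.754304; w₂ = 7.76 − 0.04·1948.754304 = -70.19017216

-70.19017216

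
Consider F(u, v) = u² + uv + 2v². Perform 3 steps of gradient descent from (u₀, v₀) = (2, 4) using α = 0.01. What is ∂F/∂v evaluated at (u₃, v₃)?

∇F = (2u + v, u + 4v)
(u₁, v₁) = (2, 4) − 0.01·(8, 18) = (1.92, 3.82)
(u₂, v₂) = (1.92, 3.82) − 0.01·(7.66, 17.2) = (1.8434, 3.648)
(u₃, v₃) = (1.8434, 3.648) − 0.01·(7.3348, 16.4354) = (1.770052, 3.483646)
∂F/∂v at (1.770052, 3.483646) = 15.704636

15.704636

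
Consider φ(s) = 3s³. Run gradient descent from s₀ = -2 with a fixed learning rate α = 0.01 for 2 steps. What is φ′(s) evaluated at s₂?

73.681485099264

φ′(s) = 9s²
Step 1: φ′(-2) = 36; s₁ = -2 − 0.01·36 = -2.36
Step 2: φ′(-2.36) = 50.1264; s₂ = -2.36 − 0.01·50.1264 = -2.861264
φ′(s) at (-2.861264) = 73.681485099264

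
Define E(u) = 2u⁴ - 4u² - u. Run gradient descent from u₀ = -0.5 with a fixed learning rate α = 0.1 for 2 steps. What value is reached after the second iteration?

-0.8856

E′(u) = 8u³ - 8u - 1
Step 1: E′(-0.5) = 2; u₁ = -0.5 − 0.1·2 = -0.7
Step 2: E′(-0.7) = 1.856; u₂ = -0.7 − 0.1·1.856 = -0.8856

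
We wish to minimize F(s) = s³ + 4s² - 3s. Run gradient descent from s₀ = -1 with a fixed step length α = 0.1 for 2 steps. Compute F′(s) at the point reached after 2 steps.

F′(s) = 3s² + 8s - 3
Step 1: F′(-1) = -8; s₁ = -1 − 0.1·(-8) = -0.2
Step 2: F′(-0.2) = -4.48; s₂ = -0.2 − 0.1·(-4.48) = 0.248
F′(s) at (0.248) = -0.831488

-0.831488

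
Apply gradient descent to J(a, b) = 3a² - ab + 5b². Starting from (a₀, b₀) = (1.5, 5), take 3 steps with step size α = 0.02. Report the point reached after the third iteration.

(1.235624, 2.628524)

∇J = (6a - b, -a + 10b)
(a₁, b₁) = (1.5, 5) − 0.02·(4, 48.5) = (1.42, 4.03)
(a₂, b₂) = (1.42, 4.03) − 0.02·(4.49, 38.88) = (1.3302, 3.2524)
(a₃, b₃) = (1.3302, 3.2524) − 0.02·(4.7288, 31.1938) = (1.235624, 2.628524)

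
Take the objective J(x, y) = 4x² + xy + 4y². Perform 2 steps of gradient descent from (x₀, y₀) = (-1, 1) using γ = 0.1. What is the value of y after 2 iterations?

∇J = (8x + y, x + 8y)
Step 1: at (-1, 1), ∇J = (-7, 7) → (-1, 1) − 0.1·(-7, 7) = (-0.3, 0.3)
Step 2: at (-0.3, 0.3), ∇J = (-2.1, 2.1) → (-0.3, 0.3) − 0.1·(-2.1, 2.1) = (-0.09, 0.09)
y = 0.09

0.09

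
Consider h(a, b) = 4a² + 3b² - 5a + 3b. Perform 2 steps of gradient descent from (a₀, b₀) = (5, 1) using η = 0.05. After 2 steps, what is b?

∇h = (8a - 5, 6b + 3)
(a₁, b₁) = (5, 1) − 0.05·(35, 9) = (3.25, 0.55)
(a₂, b₂) = (3.25, 0.55) − 0.05·(21, 6.3) = (2.2, 0.235)
b = 0.235

0.235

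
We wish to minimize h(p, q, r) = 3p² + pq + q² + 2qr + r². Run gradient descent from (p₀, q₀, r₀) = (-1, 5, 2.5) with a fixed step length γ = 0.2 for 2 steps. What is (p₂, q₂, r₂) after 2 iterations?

(-0.28, 1.68, -1.18)

∇h = (6p + q, p + 2q + 2r, 2q + 2r)
(p₁, q₁, r₁) = (-1, 5, 2.5) − 0.2·(-1, 14, 15) = (-0.8, 2.2, -0.5)
(p₂, q₂, r₂) = (-0.8, 2.2, -0.5) − 0.2·(-2.6, 2.6, 3.4) = (-0.28, 1.68, -1.18)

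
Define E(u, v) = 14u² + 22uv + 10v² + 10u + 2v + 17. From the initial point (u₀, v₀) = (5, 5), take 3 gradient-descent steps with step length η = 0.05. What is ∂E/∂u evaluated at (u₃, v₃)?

-587.804

∇E = (28u + 22v + 10, 22u + 20v + 2)
Step 1: at (5, 5), ∇E = (260, 212) → (5, 5) − 0.05·(260, 212) = (-8, -5.6)
Step 2: at (-8, -5.6), ∇E = (-337.2, -286) → (-8, -5.6) − 0.05·(-337.2, -286) = (8.86, 8.7)
Step 3: at (8.86, 8.7), ∇E = (449.48, 370.92) → (8.86, 8.7) − 0.05·(449.48, 370.92) = (-13.614, -9.846)
∂E/∂u at (-13.614, -9.846) = -587.804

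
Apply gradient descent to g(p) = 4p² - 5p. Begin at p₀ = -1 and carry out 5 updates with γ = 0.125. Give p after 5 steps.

g′(p) = 8p - 5
p₁ = -1 − 0.125·(-13) = 0.625
p₂ = 0.625 − 0.125·0 = 0.625
p₃ = 0.625 − 0.125·0 = 0.625
p₄ = 0.625 − 0.125·0 = 0.625
p₅ = 0.625 − 0.125·0 = 0.625

0.625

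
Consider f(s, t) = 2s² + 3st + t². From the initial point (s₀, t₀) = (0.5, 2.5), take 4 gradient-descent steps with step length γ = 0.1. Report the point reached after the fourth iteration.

(-1.04955, 1.52545)

∇f = (4s + 3t, 3s + 2t)
Step 1: at (0.5, 2.5), ∇f = (9.5, 6.5) → (0.5, 2.5) − 0.1·(9.5, 6.5) = (-0.45, 1.85)
Step 2: at (-0.45, 1.85), ∇f = (3.75, 2.35) → (-0.45, 1.85) − 0.1·(3.75, 2.35) = (-0.825, 1.615)
Step 3: at (-0.825, 1.615), ∇f = (1.545, 0.755) → (-0.825, 1.615) − 0.1·(1.545, 0.755) = (-0.9795, 1.5395)
Step 4: at (-0.9795, 1.5395), ∇f = (0.7005, 0.1405) → (-0.9795, 1.5395) − 0.1·(0.7005, 0.1405) = (-1.04955, 1.52545)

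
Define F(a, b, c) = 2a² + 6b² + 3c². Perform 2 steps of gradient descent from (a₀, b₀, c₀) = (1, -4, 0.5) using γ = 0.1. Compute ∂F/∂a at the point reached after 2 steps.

1.44

∇F = (4a, 12b, 6c)
Step 1: at (1, -4, 0.5), ∇F = (4, -48, 3) → (1, -4, 0.5) − 0.1·(4, -48, 3) = (0.6, 0.8, 0.2)
Step 2: at (0.6, 0.8, 0.2), ∇F = (2.4, 9.6, 1.2) → (0.6, 0.8, 0.2) − 0.1·(2.4, 9.6, 1.2) = (0.36, -0.16, 0.08)
∂F/∂a at (0.36, -0.16, 0.08) = 1.44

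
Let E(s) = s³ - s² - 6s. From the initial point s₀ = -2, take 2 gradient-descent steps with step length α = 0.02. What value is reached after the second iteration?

E′(s) = 3s² - 2s - 6
s₁ = -2 − 0.02·10 = -2.2
s₂ = -2.2 − 0.02·12.92 = -2.4584

-2.4584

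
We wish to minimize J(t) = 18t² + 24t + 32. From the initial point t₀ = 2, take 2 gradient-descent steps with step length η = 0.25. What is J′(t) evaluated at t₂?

6144

J′(t) = 36t + 24
t₁ = 2 − 0.25·96 = -22
t₂ = -22 − 0.25·(-768) = 170
J′(t) at (170) = 6144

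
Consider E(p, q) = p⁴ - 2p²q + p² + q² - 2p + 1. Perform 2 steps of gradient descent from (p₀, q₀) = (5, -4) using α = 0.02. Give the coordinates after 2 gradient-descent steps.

(19.79953408, -0.898496)

∇E = (4p³ - 4pq + 2p - 2, -2p² + 2q)
Step 1: at (5, -4), ∇E = (588, -58) → (5, -4) − 0.02·(588, -58) = (-6.76, -2.84)
Step 2: at (-6.76, -2.84), ∇E = (-1327.976704, -97.0752) → (-6.76, -2.84) − 0.02·(-1327.976704, -97.0752) = (19.79953408, -0.898496)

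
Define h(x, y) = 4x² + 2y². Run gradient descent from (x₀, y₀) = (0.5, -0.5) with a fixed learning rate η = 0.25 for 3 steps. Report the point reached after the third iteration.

∇h = (8x, 4y)
Step 1: at (0.5, -0.5), ∇h = (4, -2) → (0.5, -0.5) − 0.25·(4, -2) = (-0.5, 0)
Step 2: at (-0.5, 0), ∇h = (-4, 0) → (-0.5, 0) − 0.25·(-4, 0) = (0.5, 0)
Step 3: at (0.5, 0), ∇h = (4, 0) → (0.5, 0) − 0.25·(4, 0) = (-0.5, 0)

(-0.5, 0)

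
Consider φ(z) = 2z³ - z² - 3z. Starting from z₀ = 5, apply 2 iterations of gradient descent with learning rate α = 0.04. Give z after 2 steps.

φ′(z) = 6z² - 2z - 3
z₁ = 5 − 0.04·137 = -0.48
z₂ = -0.48 − 0.04·(-0.6576) = -0.453696

-0.453696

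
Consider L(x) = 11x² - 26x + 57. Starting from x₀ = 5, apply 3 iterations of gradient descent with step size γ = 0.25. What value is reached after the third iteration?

-346.75

L′(x) = 22x - 26
Step 1: L′(5) = 84; x₁ = 5 − 0.25·84 = -16
Step 2: L′(-16) = -378; x₂ = -16 − 0.25·(-378) = 78.5
Step 3: L′(78.5) = 1701; x₃ = 78.5 − 0.25·1701 = -346.75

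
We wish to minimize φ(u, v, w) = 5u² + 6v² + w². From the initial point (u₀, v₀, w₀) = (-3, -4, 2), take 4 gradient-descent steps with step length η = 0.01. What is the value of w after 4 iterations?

1.84473632

∇φ = (10u, 12v, 2w)
(u₁, v₁, w₁) = (-3, -4, 2) − 0.01·(-30, -48, 4) = (-2.7, -3.52, 1.96)
(u₂, v₂, w₂) = (-2.7, -3.52, 1.96) − 0.01·(-27, -42.24, 3.92) = (-2.43, -3.0976, 1.9208)
(u₃, v₃, w₃) = (-2.43, -3.0976, 1.9208) − 0.01·(-24.3, -37.1712, 3.8416) = (-2.187, -2.725888, 1.882384)
(u₄, v₄, w₄) = (-2.187, -2.725888, 1.882384) − 0.01·(-21.87, -32.710656, 3.764768) = (-1.9683, -2.39878144, 1.84473632)
w = 1.84473632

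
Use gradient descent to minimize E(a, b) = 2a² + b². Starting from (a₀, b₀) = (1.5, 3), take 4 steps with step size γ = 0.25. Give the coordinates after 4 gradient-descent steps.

∇E = (4a, 2b)
(a₁, b₁) = (1.5, 3) − 0.25·(6, 6) = (0, 1.5)
(a₂, b₂) = (0, 1.5) − 0.25·(0, 3) = (0, 0.75)
(a₃, b₃) = (0, 0.75) − 0.25·(0, 1.5) = (0, 0.375)
(a₄, b₄) = (0, 0.375) − 0.25·(0, 0.75) = (0, 0.1875)

(0, 0.1875)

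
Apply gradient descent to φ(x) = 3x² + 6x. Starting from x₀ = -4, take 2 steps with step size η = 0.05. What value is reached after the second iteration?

φ′(x) = 6x + 6
Step 1: φ′(-4) = -18; x₁ = -4 − 0.05·(-18) = -3.1
Step 2: φ′(-3.1) = -12.6; x₂ = -3.1 − 0.05·(-12.6) = -2.47

-2.47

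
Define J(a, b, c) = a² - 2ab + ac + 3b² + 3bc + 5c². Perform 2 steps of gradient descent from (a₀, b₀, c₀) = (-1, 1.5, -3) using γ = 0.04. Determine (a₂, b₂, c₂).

∇J = (2a - 2b + c, -2a + 6b + 3c, a + 3b + 10c)
Step 1: at (-1, 1.5, -3), ∇J = (-8, 2, -26.5) → (-1, 1.5, -3) − 0.04·(-8, 2, -26.5) = (-0.68, 1.42, -1.94)
Step 2: at (-0.68, 1.42, -1.94), ∇J = (-6.14, 4.06, -15.82) → (-0.68, 1.42, -1.94) − 0.04·(-6.14, 4.06, -15.82) = (-0.4344, 1.2576, -1.3072)

(-0.4344, 1.2576, -1.3072)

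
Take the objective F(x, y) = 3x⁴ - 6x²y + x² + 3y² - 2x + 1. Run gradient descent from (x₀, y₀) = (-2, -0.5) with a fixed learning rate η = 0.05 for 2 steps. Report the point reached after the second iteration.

∇F = (12x³ - 12xy + 2x - 2, -6x² + 6y)
Step 1: at (-2, -0.5), ∇F = (-114, -27) → (-2, -0.5) − 0.05·(-114, -27) = (3.7, 0.85)
Step 2: at (3.7, 0.85), ∇F = (575.496, -77.04) → (3.7, 0.85) − 0.05·(575.496, -77.04) = (-25.0748, 4.702)

(-25.0748, 4.702)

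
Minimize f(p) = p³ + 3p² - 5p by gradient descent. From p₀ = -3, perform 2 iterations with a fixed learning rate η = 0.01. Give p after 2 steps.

-3.084848

f′(p) = 3p² + 6p - 5
p₁ = -3 − 0.01·4 = -3.04
p₂ = -3.04 − 0.01·4.4848 = -3.084848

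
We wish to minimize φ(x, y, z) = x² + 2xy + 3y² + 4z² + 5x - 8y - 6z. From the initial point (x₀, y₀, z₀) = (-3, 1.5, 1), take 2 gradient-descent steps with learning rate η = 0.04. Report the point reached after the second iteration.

∇φ = (2x + 2y + 5, 2x + 6y - 8, 8z - 6)
(x₁, y₁, z₁) = (-3, 1.5, 1) − 0.04·(2, -5, 2) = (-3.08, 1.7, 0.92)
(x₂, y₂, z₂) = (-3.08, 1.7, 0.92) − 0.04·(2.24, -3.96, 1.36) = (-3.1696, 1.8584, 0.8656)

(-3.1696, 1.8584, 0.8656)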